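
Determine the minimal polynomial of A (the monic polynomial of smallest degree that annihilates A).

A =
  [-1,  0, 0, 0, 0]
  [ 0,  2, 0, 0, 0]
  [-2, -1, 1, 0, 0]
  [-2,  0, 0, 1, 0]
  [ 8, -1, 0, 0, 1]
x^3 - 2*x^2 - x + 2

The characteristic polynomial is χ_A(x) = (x - 2)*(x - 1)^3*(x + 1), so the eigenvalues are known. The minimal polynomial is
  m_A(x) = Π_λ (x − λ)^{k_λ}
where k_λ is the size of the *largest* Jordan block for λ (equivalently, the smallest k with (A − λI)^k v = 0 for every generalised eigenvector v of λ).

  λ = -1: largest Jordan block has size 1, contributing (x + 1)
  λ = 1: largest Jordan block has size 1, contributing (x − 1)
  λ = 2: largest Jordan block has size 1, contributing (x − 2)

So m_A(x) = (x - 2)*(x - 1)*(x + 1) = x^3 - 2*x^2 - x + 2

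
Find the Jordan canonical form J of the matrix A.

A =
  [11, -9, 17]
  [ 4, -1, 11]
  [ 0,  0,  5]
J_3(5)

The characteristic polynomial is
  det(x·I − A) = x^3 - 15*x^2 + 75*x - 125 = (x - 5)^3

Eigenvalues and multiplicities (the geometric multiplicity of λ is n − rank(A − λI), which equals the number of Jordan blocks for λ):
  λ = 5: algebraic multiplicity = 3, geometric multiplicity = 1

Determining the block sizes for each eigenvalue:
  λ = 5: one block (gm = 1), so the single block has size am = 3 → block sizes [3]

Assembling the blocks gives a Jordan form
J =
  [5, 1, 0]
  [0, 5, 1]
  [0, 0, 5]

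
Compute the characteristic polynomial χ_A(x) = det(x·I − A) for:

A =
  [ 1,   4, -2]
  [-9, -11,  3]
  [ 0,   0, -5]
x^3 + 15*x^2 + 75*x + 125

Expanding det(x·I − A) (e.g. by cofactor expansion or by noting that A is similar to its Jordan form J, which has the same characteristic polynomial as A) gives
  χ_A(x) = x^3 + 15*x^2 + 75*x + 125
which factors as (x + 5)^3. The eigenvalues (with algebraic multiplicities) are λ = -5 with multiplicity 3.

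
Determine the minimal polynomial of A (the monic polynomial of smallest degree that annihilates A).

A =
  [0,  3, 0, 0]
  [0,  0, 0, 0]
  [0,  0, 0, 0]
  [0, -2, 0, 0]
x^2

The characteristic polynomial is χ_A(x) = x^4, so the eigenvalues are known. The minimal polynomial is
  m_A(x) = Π_λ (x − λ)^{k_λ}
where k_λ is the size of the *largest* Jordan block for λ (equivalently, the smallest k with (A − λI)^k v = 0 for every generalised eigenvector v of λ).

  λ = 0: largest Jordan block has size 2, contributing (x − 0)^2

So m_A(x) = x^2 = x^2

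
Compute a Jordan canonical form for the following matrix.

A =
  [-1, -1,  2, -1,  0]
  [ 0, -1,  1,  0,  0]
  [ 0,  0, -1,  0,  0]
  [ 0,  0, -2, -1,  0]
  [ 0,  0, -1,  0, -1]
J_3(-1) ⊕ J_1(-1) ⊕ J_1(-1)

The characteristic polynomial is
  det(x·I − A) = x^5 + 5*x^4 + 10*x^3 + 10*x^2 + 5*x + 1 = (x + 1)^5

Eigenvalues and multiplicities (the geometric multiplicity of λ is n − rank(A − λI), which equals the number of Jordan blocks for λ):
  λ = -1: algebraic multiplicity = 5, geometric multiplicity = 3

Determining the block sizes for each eigenvalue:
  λ = -1: with am = 5 and gm = 3, the partition is not yet determined (e.g. several partitions of 5 into 3 parts exist). Let N = A − (-1)·I. Computing rank(N^1) = 2, rank(N^2) = 1, rank(N^3) = 0; the number of blocks of size ≥ j is rank(N^{j−1}) − rank(N^j), giving [3, 1, 1]. So we have 1 block(s) of size 3, 2 block(s) of size 1 → block sizes [3, 1, 1]

Assembling the blocks gives a Jordan form
J =
  [-1,  1,  0,  0,  0]
  [ 0, -1,  1,  0,  0]
  [ 0,  0, -1,  0,  0]
  [ 0,  0,  0, -1,  0]
  [ 0,  0,  0,  0, -1]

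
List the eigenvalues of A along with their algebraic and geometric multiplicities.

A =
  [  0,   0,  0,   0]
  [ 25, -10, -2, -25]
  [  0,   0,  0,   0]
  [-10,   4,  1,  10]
λ = 0: alg = 4, geom = 2

Step 1 — factor the characteristic polynomial to read off the algebraic multiplicities:
  χ_A(x) = x^4

Step 2 — compute geometric multiplicities via the rank-nullity identity g(λ) = n − rank(A − λI):
  rank(A − (0)·I) = 2, so dim ker(A − (0)·I) = n − 2 = 2

Summary:
  λ = 0: algebraic multiplicity = 4, geometric multiplicity = 2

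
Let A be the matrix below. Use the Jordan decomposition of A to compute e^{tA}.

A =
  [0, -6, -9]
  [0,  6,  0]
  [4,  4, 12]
e^{tA} =
  [-6*t*exp(6*t) + exp(6*t), -6*t*exp(6*t), -9*t*exp(6*t)]
  [0, exp(6*t), 0]
  [4*t*exp(6*t), 4*t*exp(6*t), 6*t*exp(6*t) + exp(6*t)]

Strategy: write A = P · J · P⁻¹ where J is a Jordan canonical form, so e^{tA} = P · e^{tJ} · P⁻¹, and e^{tJ} can be computed block-by-block.

A has Jordan form
J =
  [6, 1, 0]
  [0, 6, 0]
  [0, 0, 6]
(up to reordering of blocks).

Per-block formulas:
  For a 1×1 block at λ = 6: exp(t · [6]) = [e^(6t)].
  For a 2×2 Jordan block J_2(6): exp(t · J_2(6)) = e^(6t)·(I + t·N), where N is the 2×2 nilpotent shift.

After assembling e^{tJ} and conjugating by P, we get:

e^{tA} =
  [-6*t*exp(6*t) + exp(6*t), -6*t*exp(6*t), -9*t*exp(6*t)]
  [0, exp(6*t), 0]
  [4*t*exp(6*t), 4*t*exp(6*t), 6*t*exp(6*t) + exp(6*t)]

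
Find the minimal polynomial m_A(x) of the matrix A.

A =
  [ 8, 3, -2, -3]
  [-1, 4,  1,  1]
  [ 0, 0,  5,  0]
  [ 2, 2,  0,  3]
x^3 - 15*x^2 + 75*x - 125

The characteristic polynomial is χ_A(x) = (x - 5)^4, so the eigenvalues are known. The minimal polynomial is
  m_A(x) = Π_λ (x − λ)^{k_λ}
where k_λ is the size of the *largest* Jordan block for λ (equivalently, the smallest k with (A − λI)^k v = 0 for every generalised eigenvector v of λ).

  λ = 5: largest Jordan block has size 3, contributing (x − 5)^3

So m_A(x) = (x - 5)^3 = x^3 - 15*x^2 + 75*x - 125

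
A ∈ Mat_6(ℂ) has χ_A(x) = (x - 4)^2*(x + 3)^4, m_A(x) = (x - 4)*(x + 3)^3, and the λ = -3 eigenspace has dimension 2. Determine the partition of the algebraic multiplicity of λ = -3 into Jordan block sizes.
Block sizes for λ = -3: [3, 1]

Step 1 — from the characteristic polynomial, algebraic multiplicity of λ = -3 is 4. From dim ker(A − (-3)·I) = 2, there are exactly 2 Jordan blocks for λ = -3.
Step 2 — from the minimal polynomial, the factor (x + 3)^3 tells us the largest block for λ = -3 has size 3.
Step 3 — with total size 4, 2 blocks, and largest block 3, the block sizes (in nonincreasing order) are [3, 1].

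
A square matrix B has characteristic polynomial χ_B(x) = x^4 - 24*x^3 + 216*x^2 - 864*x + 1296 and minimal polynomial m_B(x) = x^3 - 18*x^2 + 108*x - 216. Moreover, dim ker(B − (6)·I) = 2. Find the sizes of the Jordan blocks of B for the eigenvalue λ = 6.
Block sizes for λ = 6: [3, 1]

Step 1 — from the characteristic polynomial, algebraic multiplicity of λ = 6 is 4. From dim ker(B − (6)·I) = 2, there are exactly 2 Jordan blocks for λ = 6.
Step 2 — from the minimal polynomial, the factor (x − 6)^3 tells us the largest block for λ = 6 has size 3.
Step 3 — with total size 4, 2 blocks, and largest block 3, the block sizes (in nonincreasing order) are [3, 1].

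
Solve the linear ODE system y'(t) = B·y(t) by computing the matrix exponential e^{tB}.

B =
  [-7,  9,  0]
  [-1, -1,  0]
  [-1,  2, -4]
e^{tB} =
  [-3*t*exp(-4*t) + exp(-4*t), 9*t*exp(-4*t), 0]
  [-t*exp(-4*t), 3*t*exp(-4*t) + exp(-4*t), 0]
  [t^2*exp(-4*t)/2 - t*exp(-4*t), -3*t^2*exp(-4*t)/2 + 2*t*exp(-4*t), exp(-4*t)]

Strategy: write B = P · J · P⁻¹ where J is a Jordan canonical form, so e^{tB} = P · e^{tJ} · P⁻¹, and e^{tJ} can be computed block-by-block.

B has Jordan form
J =
  [-4,  1,  0]
  [ 0, -4,  1]
  [ 0,  0, -4]
(up to reordering of blocks).

Per-block formulas:
  For a 3×3 Jordan block J_3(-4): exp(t · J_3(-4)) = e^(-4t)·(I + t·N + (t^2/2)·N^2), where N is the 3×3 nilpotent shift.

After assembling e^{tJ} and conjugating by P, we get:

e^{tB} =
  [-3*t*exp(-4*t) + exp(-4*t), 9*t*exp(-4*t), 0]
  [-t*exp(-4*t), 3*t*exp(-4*t) + exp(-4*t), 0]
  [t^2*exp(-4*t)/2 - t*exp(-4*t), -3*t^2*exp(-4*t)/2 + 2*t*exp(-4*t), exp(-4*t)]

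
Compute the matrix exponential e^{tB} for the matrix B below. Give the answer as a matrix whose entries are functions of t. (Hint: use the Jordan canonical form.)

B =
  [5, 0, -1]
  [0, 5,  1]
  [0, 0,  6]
e^{tB} =
  [exp(5*t), 0, -exp(6*t) + exp(5*t)]
  [0, exp(5*t), exp(6*t) - exp(5*t)]
  [0, 0, exp(6*t)]

Strategy: write B = P · J · P⁻¹ where J is a Jordan canonical form, so e^{tB} = P · e^{tJ} · P⁻¹, and e^{tJ} can be computed block-by-block.

B has Jordan form
J =
  [5, 0, 0]
  [0, 5, 0]
  [0, 0, 6]
(up to reordering of blocks).

Per-block formulas:
  For a 1×1 block at λ = 6: exp(t · [6]) = [e^(6t)].
  For a 1×1 block at λ = 5: exp(t · [5]) = [e^(5t)].

After assembling e^{tJ} and conjugating by P, we get:

e^{tB} =
  [exp(5*t), 0, -exp(6*t) + exp(5*t)]
  [0, exp(5*t), exp(6*t) - exp(5*t)]
  [0, 0, exp(6*t)]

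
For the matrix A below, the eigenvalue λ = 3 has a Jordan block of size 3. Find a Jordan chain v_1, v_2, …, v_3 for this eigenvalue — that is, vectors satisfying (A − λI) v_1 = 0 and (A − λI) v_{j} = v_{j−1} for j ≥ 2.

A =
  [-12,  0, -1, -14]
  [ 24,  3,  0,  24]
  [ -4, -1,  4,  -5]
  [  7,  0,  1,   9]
A Jordan chain for λ = 3 of length 3:
v_1 = (1, 0, -1, -1)ᵀ
v_2 = (0, 0, -1, 0)ᵀ
v_3 = (0, 1, 0, 0)ᵀ

Let N = A − (3)·I. We want v_3 with N^3 v_3 = 0 but N^2 v_3 ≠ 0; then v_{j-1} := N · v_j for j = 3, …, 2.

Pick v_3 = (0, 1, 0, 0)ᵀ.
Then v_2 = N · v_3 = (0, 0, -1, 0)ᵀ.
Then v_1 = N · v_2 = (1, 0, -1, -1)ᵀ.

Sanity check: (A − (3)·I) v_1 = (0, 0, 0, 0)ᵀ = 0. ✓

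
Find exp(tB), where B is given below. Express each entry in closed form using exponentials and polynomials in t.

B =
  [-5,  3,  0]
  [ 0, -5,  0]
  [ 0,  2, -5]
e^{tB} =
  [exp(-5*t), 3*t*exp(-5*t), 0]
  [0, exp(-5*t), 0]
  [0, 2*t*exp(-5*t), exp(-5*t)]

Strategy: write B = P · J · P⁻¹ where J is a Jordan canonical form, so e^{tB} = P · e^{tJ} · P⁻¹, and e^{tJ} can be computed block-by-block.

B has Jordan form
J =
  [-5,  1,  0]
  [ 0, -5,  0]
  [ 0,  0, -5]
(up to reordering of blocks).

Per-block formulas:
  For a 1×1 block at λ = -5: exp(t · [-5]) = [e^(-5t)].
  For a 2×2 Jordan block J_2(-5): exp(t · J_2(-5)) = e^(-5t)·(I + t·N), where N is the 2×2 nilpotent shift.

After assembling e^{tJ} and conjugating by P, we get:

e^{tB} =
  [exp(-5*t), 3*t*exp(-5*t), 0]
  [0, exp(-5*t), 0]
  [0, 2*t*exp(-5*t), exp(-5*t)]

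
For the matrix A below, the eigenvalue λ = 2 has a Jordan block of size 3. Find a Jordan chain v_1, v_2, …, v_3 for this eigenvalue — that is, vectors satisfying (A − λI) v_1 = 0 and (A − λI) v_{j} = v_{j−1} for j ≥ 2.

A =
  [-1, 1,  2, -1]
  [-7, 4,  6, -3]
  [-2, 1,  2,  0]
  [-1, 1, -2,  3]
A Jordan chain for λ = 2 of length 3:
v_1 = (-1, -2, -1, -1)ᵀ
v_2 = (-3, -7, -2, -1)ᵀ
v_3 = (1, 0, 0, 0)ᵀ

Let N = A − (2)·I. We want v_3 with N^3 v_3 = 0 but N^2 v_3 ≠ 0; then v_{j-1} := N · v_j for j = 3, …, 2.

Pick v_3 = (1, 0, 0, 0)ᵀ.
Then v_2 = N · v_3 = (-3, -7, -2, -1)ᵀ.
Then v_1 = N · v_2 = (-1, -2, -1, -1)ᵀ.

Sanity check: (A − (2)·I) v_1 = (0, 0, 0, 0)ᵀ = 0. ✓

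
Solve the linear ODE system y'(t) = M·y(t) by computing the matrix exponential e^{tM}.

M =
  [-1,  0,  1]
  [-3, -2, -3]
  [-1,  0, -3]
e^{tM} =
  [t*exp(-2*t) + exp(-2*t), 0, t*exp(-2*t)]
  [-3*t*exp(-2*t), exp(-2*t), -3*t*exp(-2*t)]
  [-t*exp(-2*t), 0, -t*exp(-2*t) + exp(-2*t)]

Strategy: write M = P · J · P⁻¹ where J is a Jordan canonical form, so e^{tM} = P · e^{tJ} · P⁻¹, and e^{tJ} can be computed block-by-block.

M has Jordan form
J =
  [-2,  1,  0]
  [ 0, -2,  0]
  [ 0,  0, -2]
(up to reordering of blocks).

Per-block formulas:
  For a 2×2 Jordan block J_2(-2): exp(t · J_2(-2)) = e^(-2t)·(I + t·N), where N is the 2×2 nilpotent shift.
  For a 1×1 block at λ = -2: exp(t · [-2]) = [e^(-2t)].

After assembling e^{tJ} and conjugating by P, we get:

e^{tM} =
  [t*exp(-2*t) + exp(-2*t), 0, t*exp(-2*t)]
  [-3*t*exp(-2*t), exp(-2*t), -3*t*exp(-2*t)]
  [-t*exp(-2*t), 0, -t*exp(-2*t) + exp(-2*t)]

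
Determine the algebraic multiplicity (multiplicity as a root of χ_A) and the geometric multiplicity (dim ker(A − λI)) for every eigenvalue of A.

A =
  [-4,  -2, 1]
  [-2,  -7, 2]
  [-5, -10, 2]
λ = -3: alg = 3, geom = 2

Step 1 — factor the characteristic polynomial to read off the algebraic multiplicities:
  χ_A(x) = (x + 3)^3

Step 2 — compute geometric multiplicities via the rank-nullity identity g(λ) = n − rank(A − λI):
  rank(A − (-3)·I) = 1, so dim ker(A − (-3)·I) = n − 1 = 2

Summary:
  λ = -3: algebraic multiplicity = 3, geometric multiplicity = 2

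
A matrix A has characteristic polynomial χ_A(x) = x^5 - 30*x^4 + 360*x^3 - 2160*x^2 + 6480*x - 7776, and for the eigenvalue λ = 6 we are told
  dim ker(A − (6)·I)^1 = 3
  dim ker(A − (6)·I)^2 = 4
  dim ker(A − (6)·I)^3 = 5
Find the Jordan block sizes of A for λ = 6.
Block sizes for λ = 6: [3, 1, 1]

From the dimensions of kernels of powers, the number of Jordan blocks of size at least j is d_j − d_{j−1} where d_j = dim ker(N^j) (with d_0 = 0). Computing the differences gives [3, 1, 1].
The number of blocks of size exactly k is (#blocks of size ≥ k) − (#blocks of size ≥ k + 1), so the partition is: 2 block(s) of size 1, 1 block(s) of size 3.
In nonincreasing order the block sizes are [3, 1, 1].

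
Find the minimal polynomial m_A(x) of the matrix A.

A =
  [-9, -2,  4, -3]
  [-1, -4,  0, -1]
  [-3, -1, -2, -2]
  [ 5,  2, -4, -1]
x^2 + 8*x + 16

The characteristic polynomial is χ_A(x) = (x + 4)^4, so the eigenvalues are known. The minimal polynomial is
  m_A(x) = Π_λ (x − λ)^{k_λ}
where k_λ is the size of the *largest* Jordan block for λ (equivalently, the smallest k with (A − λI)^k v = 0 for every generalised eigenvector v of λ).

  λ = -4: largest Jordan block has size 2, contributing (x + 4)^2

So m_A(x) = (x + 4)^2 = x^2 + 8*x + 16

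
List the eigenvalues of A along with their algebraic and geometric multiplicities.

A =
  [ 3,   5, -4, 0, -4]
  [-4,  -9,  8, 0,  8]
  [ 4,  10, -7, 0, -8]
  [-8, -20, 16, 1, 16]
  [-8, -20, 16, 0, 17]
λ = 1: alg = 5, geom = 4

Step 1 — factor the characteristic polynomial to read off the algebraic multiplicities:
  χ_A(x) = (x - 1)^5

Step 2 — compute geometric multiplicities via the rank-nullity identity g(λ) = n − rank(A − λI):
  rank(A − (1)·I) = 1, so dim ker(A − (1)·I) = n − 1 = 4

Summary:
  λ = 1: algebraic multiplicity = 5, geometric multiplicity = 4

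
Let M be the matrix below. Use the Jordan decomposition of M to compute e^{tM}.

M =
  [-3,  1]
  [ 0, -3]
e^{tM} =
  [exp(-3*t), t*exp(-3*t)]
  [0, exp(-3*t)]

Strategy: write M = P · J · P⁻¹ where J is a Jordan canonical form, so e^{tM} = P · e^{tJ} · P⁻¹, and e^{tJ} can be computed block-by-block.

M has Jordan form
J =
  [-3,  1]
  [ 0, -3]
(up to reordering of blocks).

Per-block formulas:
  For a 2×2 Jordan block J_2(-3): exp(t · J_2(-3)) = e^(-3t)·(I + t·N), where N is the 2×2 nilpotent shift.

After assembling e^{tJ} and conjugating by P, we get:

e^{tM} =
  [exp(-3*t), t*exp(-3*t)]
  [0, exp(-3*t)]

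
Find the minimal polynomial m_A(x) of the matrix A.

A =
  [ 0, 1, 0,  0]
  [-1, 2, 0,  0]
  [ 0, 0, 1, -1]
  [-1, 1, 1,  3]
x^4 - 6*x^3 + 13*x^2 - 12*x + 4

The characteristic polynomial is χ_A(x) = (x - 2)^2*(x - 1)^2, so the eigenvalues are known. The minimal polynomial is
  m_A(x) = Π_λ (x − λ)^{k_λ}
where k_λ is the size of the *largest* Jordan block for λ (equivalently, the smallest k with (A − λI)^k v = 0 for every generalised eigenvector v of λ).

  λ = 1: largest Jordan block has size 2, contributing (x − 1)^2
  λ = 2: largest Jordan block has size 2, contributing (x − 2)^2

So m_A(x) = (x - 2)^2*(x - 1)^2 = x^4 - 6*x^3 + 13*x^2 - 12*x + 4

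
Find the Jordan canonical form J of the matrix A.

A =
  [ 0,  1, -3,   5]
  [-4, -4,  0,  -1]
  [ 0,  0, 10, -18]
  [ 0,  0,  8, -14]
J_3(-2) ⊕ J_1(-2)

The characteristic polynomial is
  det(x·I − A) = x^4 + 8*x^3 + 24*x^2 + 32*x + 16 = (x + 2)^4

Eigenvalues and multiplicities (the geometric multiplicity of λ is n − rank(A − λI), which equals the number of Jordan blocks for λ):
  λ = -2: algebraic multiplicity = 4, geometric multiplicity = 2

Determining the block sizes for each eigenvalue:
  λ = -2: with am = 4 and gm = 2, the partition is not yet determined (e.g. several partitions of 4 into 2 parts exist). Let N = A − (-2)·I. Computing rank(N^1) = 2, rank(N^2) = 1, rank(N^3) = 0; the number of blocks of size ≥ j is rank(N^{j−1}) − rank(N^j), giving [2, 1, 1]. So we have 1 block(s) of size 3, 1 block(s) of size 1 → block sizes [3, 1]

Assembling the blocks gives a Jordan form
J =
  [-2,  1,  0,  0]
  [ 0, -2,  1,  0]
  [ 0,  0, -2,  0]
  [ 0,  0,  0, -2]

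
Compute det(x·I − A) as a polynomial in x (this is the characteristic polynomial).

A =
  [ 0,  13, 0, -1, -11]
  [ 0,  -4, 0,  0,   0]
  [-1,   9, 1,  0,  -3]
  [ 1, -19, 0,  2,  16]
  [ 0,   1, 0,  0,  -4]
x^5 + 5*x^4 - 5*x^3 - 25*x^2 + 40*x - 16

Expanding det(x·I − A) (e.g. by cofactor expansion or by noting that A is similar to its Jordan form J, which has the same characteristic polynomial as A) gives
  χ_A(x) = x^5 + 5*x^4 - 5*x^3 - 25*x^2 + 40*x - 16
which factors as (x - 1)^3*(x + 4)^2. The eigenvalues (with algebraic multiplicities) are λ = -4 with multiplicity 2, λ = 1 with multiplicity 3.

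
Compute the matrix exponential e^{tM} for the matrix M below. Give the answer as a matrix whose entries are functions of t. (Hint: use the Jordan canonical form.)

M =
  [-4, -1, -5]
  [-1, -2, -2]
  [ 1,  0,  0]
e^{tM} =
  [-2*t*exp(-2*t) + exp(-2*t), t^2*exp(-2*t) - t*exp(-2*t), t^2*exp(-2*t) - 5*t*exp(-2*t)]
  [-t*exp(-2*t), t^2*exp(-2*t)/2 + exp(-2*t), t^2*exp(-2*t)/2 - 2*t*exp(-2*t)]
  [t*exp(-2*t), -t^2*exp(-2*t)/2, -t^2*exp(-2*t)/2 + 2*t*exp(-2*t) + exp(-2*t)]

Strategy: write M = P · J · P⁻¹ where J is a Jordan canonical form, so e^{tM} = P · e^{tJ} · P⁻¹, and e^{tJ} can be computed block-by-block.

M has Jordan form
J =
  [-2,  1,  0]
  [ 0, -2,  1]
  [ 0,  0, -2]
(up to reordering of blocks).

Per-block formulas:
  For a 3×3 Jordan block J_3(-2): exp(t · J_3(-2)) = e^(-2t)·(I + t·N + (t^2/2)·N^2), where N is the 3×3 nilpotent shift.

After assembling e^{tJ} and conjugating by P, we get:

e^{tM} =
  [-2*t*exp(-2*t) + exp(-2*t), t^2*exp(-2*t) - t*exp(-2*t), t^2*exp(-2*t) - 5*t*exp(-2*t)]
  [-t*exp(-2*t), t^2*exp(-2*t)/2 + exp(-2*t), t^2*exp(-2*t)/2 - 2*t*exp(-2*t)]
  [t*exp(-2*t), -t^2*exp(-2*t)/2, -t^2*exp(-2*t)/2 + 2*t*exp(-2*t) + exp(-2*t)]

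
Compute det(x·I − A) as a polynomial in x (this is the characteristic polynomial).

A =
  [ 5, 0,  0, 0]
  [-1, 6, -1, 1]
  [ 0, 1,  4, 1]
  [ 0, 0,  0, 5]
x^4 - 20*x^3 + 150*x^2 - 500*x + 625

Expanding det(x·I − A) (e.g. by cofactor expansion or by noting that A is similar to its Jordan form J, which has the same characteristic polynomial as A) gives
  χ_A(x) = x^4 - 20*x^3 + 150*x^2 - 500*x + 625
which factors as (x - 5)^4. The eigenvalues (with algebraic multiplicities) are λ = 5 with multiplicity 4.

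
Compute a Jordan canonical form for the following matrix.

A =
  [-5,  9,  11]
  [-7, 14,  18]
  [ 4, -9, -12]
J_3(-1)

The characteristic polynomial is
  det(x·I − A) = x^3 + 3*x^2 + 3*x + 1 = (x + 1)^3

Eigenvalues and multiplicities (the geometric multiplicity of λ is n − rank(A − λI), which equals the number of Jordan blocks for λ):
  λ = -1: algebraic multiplicity = 3, geometric multiplicity = 1

Determining the block sizes for each eigenvalue:
  λ = -1: one block (gm = 1), so the single block has size am = 3 → block sizes [3]

Assembling the blocks gives a Jordan form
J =
  [-1,  1,  0]
  [ 0, -1,  1]
  [ 0,  0, -1]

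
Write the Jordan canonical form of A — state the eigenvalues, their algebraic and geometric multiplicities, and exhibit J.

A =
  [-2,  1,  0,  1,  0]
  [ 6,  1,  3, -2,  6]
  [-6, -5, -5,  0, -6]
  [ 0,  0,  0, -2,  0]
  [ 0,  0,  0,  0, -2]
J_3(-2) ⊕ J_1(-2) ⊕ J_1(-2)

The characteristic polynomial is
  det(x·I − A) = x^5 + 10*x^4 + 40*x^3 + 80*x^2 + 80*x + 32 = (x + 2)^5

Eigenvalues and multiplicities (the geometric multiplicity of λ is n − rank(A − λI), which equals the number of Jordan blocks for λ):
  λ = -2: algebraic multiplicity = 5, geometric multiplicity = 3

Determining the block sizes for each eigenvalue:
  λ = -2: with am = 5 and gm = 3, the partition is not yet determined (e.g. several partitions of 5 into 3 parts exist). Let N = A − (-2)·I. Computing rank(N^1) = 2, rank(N^2) = 1, rank(N^3) = 0; the number of blocks of size ≥ j is rank(N^{j−1}) − rank(N^j), giving [3, 1, 1]. So we have 1 block(s) of size 3, 2 block(s) of size 1 → block sizes [3, 1, 1]

Assembling the blocks gives a Jordan form
J =
  [-2,  1,  0,  0,  0]
  [ 0, -2,  1,  0,  0]
  [ 0,  0, -2,  0,  0]
  [ 0,  0,  0, -2,  0]
  [ 0,  0,  0,  0, -2]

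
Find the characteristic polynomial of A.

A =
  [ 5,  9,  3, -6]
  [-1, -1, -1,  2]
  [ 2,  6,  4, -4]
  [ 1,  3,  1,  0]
x^4 - 8*x^3 + 24*x^2 - 32*x + 16

Expanding det(x·I − A) (e.g. by cofactor expansion or by noting that A is similar to its Jordan form J, which has the same characteristic polynomial as A) gives
  χ_A(x) = x^4 - 8*x^3 + 24*x^2 - 32*x + 16
which factors as (x - 2)^4. The eigenvalues (with algebraic multiplicities) are λ = 2 with multiplicity 4.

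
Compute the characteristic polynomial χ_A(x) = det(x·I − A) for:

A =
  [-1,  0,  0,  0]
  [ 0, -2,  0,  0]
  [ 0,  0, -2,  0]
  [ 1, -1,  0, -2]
x^4 + 7*x^3 + 18*x^2 + 20*x + 8

Expanding det(x·I − A) (e.g. by cofactor expansion or by noting that A is similar to its Jordan form J, which has the same characteristic polynomial as A) gives
  χ_A(x) = x^4 + 7*x^3 + 18*x^2 + 20*x + 8
which factors as (x + 1)*(x + 2)^3. The eigenvalues (with algebraic multiplicities) are λ = -2 with multiplicity 3, λ = -1 with multiplicity 1.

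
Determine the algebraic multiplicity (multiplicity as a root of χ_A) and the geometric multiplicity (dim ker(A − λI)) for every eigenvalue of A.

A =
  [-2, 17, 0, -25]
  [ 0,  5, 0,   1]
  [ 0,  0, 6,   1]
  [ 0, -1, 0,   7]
λ = -2: alg = 1, geom = 1; λ = 6: alg = 3, geom = 1

Step 1 — factor the characteristic polynomial to read off the algebraic multiplicities:
  χ_A(x) = (x - 6)^3*(x + 2)

Step 2 — compute geometric multiplicities via the rank-nullity identity g(λ) = n − rank(A − λI):
  rank(A − (-2)·I) = 3, so dim ker(A − (-2)·I) = n − 3 = 1
  rank(A − (6)·I) = 3, so dim ker(A − (6)·I) = n − 3 = 1

Summary:
  λ = -2: algebraic multiplicity = 1, geometric multiplicity = 1
  λ = 6: algebraic multiplicity = 3, geometric multiplicity = 1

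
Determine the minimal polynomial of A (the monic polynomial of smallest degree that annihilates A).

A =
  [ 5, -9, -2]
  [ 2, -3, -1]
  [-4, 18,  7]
x^3 - 9*x^2 + 27*x - 27

The characteristic polynomial is χ_A(x) = (x - 3)^3, so the eigenvalues are known. The minimal polynomial is
  m_A(x) = Π_λ (x − λ)^{k_λ}
where k_λ is the size of the *largest* Jordan block for λ (equivalently, the smallest k with (A − λI)^k v = 0 for every generalised eigenvector v of λ).

  λ = 3: largest Jordan block has size 3, contributing (x − 3)^3

So m_A(x) = (x - 3)^3 = x^3 - 9*x^2 + 27*x - 27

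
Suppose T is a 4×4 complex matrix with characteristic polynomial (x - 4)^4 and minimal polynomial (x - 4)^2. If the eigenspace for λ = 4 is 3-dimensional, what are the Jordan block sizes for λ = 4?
Block sizes for λ = 4: [2, 1, 1]

Step 1 — from the characteristic polynomial, algebraic multiplicity of λ = 4 is 4. From dim ker(T − (4)·I) = 3, there are exactly 3 Jordan blocks for λ = 4.
Step 2 — from the minimal polynomial, the factor (x − 4)^2 tells us the largest block for λ = 4 has size 2.
Step 3 — with total size 4, 3 blocks, and largest block 2, the block sizes (in nonincreasing order) are [2, 1, 1].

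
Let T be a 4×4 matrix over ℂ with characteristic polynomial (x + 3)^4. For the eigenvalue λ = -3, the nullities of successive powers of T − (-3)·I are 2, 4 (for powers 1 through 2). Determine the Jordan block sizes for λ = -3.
Block sizes for λ = -3: [2, 2]

From the dimensions of kernels of powers, the number of Jordan blocks of size at least j is d_j − d_{j−1} where d_j = dim ker(N^j) (with d_0 = 0). Computing the differences gives [2, 2].
The number of blocks of size exactly k is (#blocks of size ≥ k) − (#blocks of size ≥ k + 1), so the partition is: 2 block(s) of size 2.
In nonincreasing order the block sizes are [2, 2].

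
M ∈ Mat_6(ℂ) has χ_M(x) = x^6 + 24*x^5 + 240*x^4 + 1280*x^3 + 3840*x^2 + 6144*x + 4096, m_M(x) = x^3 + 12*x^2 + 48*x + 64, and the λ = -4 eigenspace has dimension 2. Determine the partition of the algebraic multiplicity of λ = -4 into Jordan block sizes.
Block sizes for λ = -4: [3, 3]

Step 1 — from the characteristic polynomial, algebraic multiplicity of λ = -4 is 6. From dim ker(M − (-4)·I) = 2, there are exactly 2 Jordan blocks for λ = -4.
Step 2 — from the minimal polynomial, the factor (x + 4)^3 tells us the largest block for λ = -4 has size 3.
Step 3 — with total size 6, 2 blocks, and largest block 3, the block sizes (in nonincreasing order) are [3, 3].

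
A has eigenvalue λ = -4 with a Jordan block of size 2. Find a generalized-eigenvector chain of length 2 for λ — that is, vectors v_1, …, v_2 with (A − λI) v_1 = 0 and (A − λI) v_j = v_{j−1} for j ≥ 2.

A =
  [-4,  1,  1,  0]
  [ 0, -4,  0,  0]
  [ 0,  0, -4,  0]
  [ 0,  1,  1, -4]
A Jordan chain for λ = -4 of length 2:
v_1 = (1, 0, 0, 1)ᵀ
v_2 = (0, 1, 0, 0)ᵀ

Let N = A − (-4)·I. We want v_2 with N^2 v_2 = 0 but N^1 v_2 ≠ 0; then v_{j-1} := N · v_j for j = 2, …, 2.

Pick v_2 = (0, 1, 0, 0)ᵀ.
Then v_1 = N · v_2 = (1, 0, 0, 1)ᵀ.

Sanity check: (A − (-4)·I) v_1 = (0, 0, 0, 0)ᵀ = 0. ✓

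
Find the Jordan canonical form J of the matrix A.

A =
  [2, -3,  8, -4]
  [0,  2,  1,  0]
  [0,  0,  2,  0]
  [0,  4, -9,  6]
J_3(2) ⊕ J_1(6)

The characteristic polynomial is
  det(x·I − A) = x^4 - 12*x^3 + 48*x^2 - 80*x + 48 = (x - 6)*(x - 2)^3

Eigenvalues and multiplicities (the geometric multiplicity of λ is n − rank(A − λI), which equals the number of Jordan blocks for λ):
  λ = 2: algebraic multiplicity = 3, geometric multiplicity = 1
  λ = 6: algebraic multiplicity = 1, geometric multiplicity = 1

Determining the block sizes for each eigenvalue:
  λ = 2: one block (gm = 1), so the single block has size am = 3 → block sizes [3]
  λ = 6: one block (gm = 1), so the single block has size am = 1 → block sizes [1]

Assembling the blocks gives a Jordan form
J =
  [2, 1, 0, 0]
  [0, 2, 1, 0]
  [0, 0, 2, 0]
  [0, 0, 0, 6]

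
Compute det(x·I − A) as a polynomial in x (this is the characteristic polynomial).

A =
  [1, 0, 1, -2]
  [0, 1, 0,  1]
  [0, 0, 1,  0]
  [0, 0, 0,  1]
x^4 - 4*x^3 + 6*x^2 - 4*x + 1

Expanding det(x·I − A) (e.g. by cofactor expansion or by noting that A is similar to its Jordan form J, which has the same characteristic polynomial as A) gives
  χ_A(x) = x^4 - 4*x^3 + 6*x^2 - 4*x + 1
which factors as (x - 1)^4. The eigenvalues (with algebraic multiplicities) are λ = 1 with multiplicity 4.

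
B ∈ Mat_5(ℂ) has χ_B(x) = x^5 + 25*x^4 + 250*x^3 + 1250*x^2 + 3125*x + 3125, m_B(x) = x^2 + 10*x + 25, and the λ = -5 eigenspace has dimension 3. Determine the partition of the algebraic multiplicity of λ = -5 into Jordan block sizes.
Block sizes for λ = -5: [2, 2, 1]

Step 1 — from the characteristic polynomial, algebraic multiplicity of λ = -5 is 5. From dim ker(B − (-5)·I) = 3, there are exactly 3 Jordan blocks for λ = -5.
Step 2 — from the minimal polynomial, the factor (x + 5)^2 tells us the largest block for λ = -5 has size 2.
Step 3 — with total size 5, 3 blocks, and largest block 2, the block sizes (in nonincreasing order) are [2, 2, 1].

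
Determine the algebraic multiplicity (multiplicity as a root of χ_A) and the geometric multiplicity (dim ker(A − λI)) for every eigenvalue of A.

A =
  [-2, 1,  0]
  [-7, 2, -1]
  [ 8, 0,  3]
λ = 1: alg = 3, geom = 1

Step 1 — factor the characteristic polynomial to read off the algebraic multiplicities:
  χ_A(x) = (x - 1)^3

Step 2 — compute geometric multiplicities via the rank-nullity identity g(λ) = n − rank(A − λI):
  rank(A − (1)·I) = 2, so dim ker(A − (1)·I) = n − 2 = 1

Summary:
  λ = 1: algebraic multiplicity = 3, geometric multiplicity = 1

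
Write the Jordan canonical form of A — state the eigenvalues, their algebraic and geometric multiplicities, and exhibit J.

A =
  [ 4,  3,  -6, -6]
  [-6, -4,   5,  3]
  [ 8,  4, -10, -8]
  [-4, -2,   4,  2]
J_3(-2) ⊕ J_1(-2)

The characteristic polynomial is
  det(x·I − A) = x^4 + 8*x^3 + 24*x^2 + 32*x + 16 = (x + 2)^4

Eigenvalues and multiplicities (the geometric multiplicity of λ is n − rank(A − λI), which equals the number of Jordan blocks for λ):
  λ = -2: algebraic multiplicity = 4, geometric multiplicity = 2

Determining the block sizes for each eigenvalue:
  λ = -2: with am = 4 and gm = 2, the partition is not yet determined (e.g. several partitions of 4 into 2 parts exist). Let N = A − (-2)·I. Computing rank(N^1) = 2, rank(N^2) = 1, rank(N^3) = 0; the number of blocks of size ≥ j is rank(N^{j−1}) − rank(N^j), giving [2, 1, 1]. So we have 1 block(s) of size 3, 1 block(s) of size 1 → block sizes [3, 1]

Assembling the blocks gives a Jordan form
J =
  [-2,  1,  0,  0]
  [ 0, -2,  1,  0]
  [ 0,  0, -2,  0]
  [ 0,  0,  0, -2]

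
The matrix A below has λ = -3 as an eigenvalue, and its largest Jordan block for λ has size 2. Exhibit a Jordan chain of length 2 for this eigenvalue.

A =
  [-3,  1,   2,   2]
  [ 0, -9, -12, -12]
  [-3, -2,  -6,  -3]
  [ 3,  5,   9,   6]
A Jordan chain for λ = -3 of length 2:
v_1 = (0, 0, -3, 3)ᵀ
v_2 = (1, 0, 0, 0)ᵀ

Let N = A − (-3)·I. We want v_2 with N^2 v_2 = 0 but N^1 v_2 ≠ 0; then v_{j-1} := N · v_j for j = 2, …, 2.

Pick v_2 = (1, 0, 0, 0)ᵀ.
Then v_1 = N · v_2 = (0, 0, -3, 3)ᵀ.

Sanity check: (A − (-3)·I) v_1 = (0, 0, 0, 0)ᵀ = 0. ✓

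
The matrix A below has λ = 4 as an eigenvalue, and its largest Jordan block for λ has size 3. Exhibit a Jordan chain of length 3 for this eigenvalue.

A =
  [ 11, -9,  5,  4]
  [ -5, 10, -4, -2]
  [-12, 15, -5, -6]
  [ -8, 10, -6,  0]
A Jordan chain for λ = 4 of length 3:
v_1 = (2, -1, -3, -2)ᵀ
v_2 = (7, -5, -12, -8)ᵀ
v_3 = (1, 0, 0, 0)ᵀ

Let N = A − (4)·I. We want v_3 with N^3 v_3 = 0 but N^2 v_3 ≠ 0; then v_{j-1} := N · v_j for j = 3, …, 2.

Pick v_3 = (1, 0, 0, 0)ᵀ.
Then v_2 = N · v_3 = (7, -5, -12, -8)ᵀ.
Then v_1 = N · v_2 = (2, -1, -3, -2)ᵀ.

Sanity check: (A − (4)·I) v_1 = (0, 0, 0, 0)ᵀ = 0. ✓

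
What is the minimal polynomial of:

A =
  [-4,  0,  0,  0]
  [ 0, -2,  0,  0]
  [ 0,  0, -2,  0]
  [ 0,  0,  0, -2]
x^2 + 6*x + 8

The characteristic polynomial is χ_A(x) = (x + 2)^3*(x + 4), so the eigenvalues are known. The minimal polynomial is
  m_A(x) = Π_λ (x − λ)^{k_λ}
where k_λ is the size of the *largest* Jordan block for λ (equivalently, the smallest k with (A − λI)^k v = 0 for every generalised eigenvector v of λ).

  λ = -4: largest Jordan block has size 1, contributing (x + 4)
  λ = -2: largest Jordan block has size 1, contributing (x + 2)

So m_A(x) = (x + 2)*(x + 4) = x^2 + 6*x + 8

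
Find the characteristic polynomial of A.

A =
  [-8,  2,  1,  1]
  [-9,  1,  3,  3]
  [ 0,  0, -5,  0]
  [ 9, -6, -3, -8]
x^4 + 20*x^3 + 150*x^2 + 500*x + 625

Expanding det(x·I − A) (e.g. by cofactor expansion or by noting that A is similar to its Jordan form J, which has the same characteristic polynomial as A) gives
  χ_A(x) = x^4 + 20*x^3 + 150*x^2 + 500*x + 625
which factors as (x + 5)^4. The eigenvalues (with algebraic multiplicities) are λ = -5 with multiplicity 4.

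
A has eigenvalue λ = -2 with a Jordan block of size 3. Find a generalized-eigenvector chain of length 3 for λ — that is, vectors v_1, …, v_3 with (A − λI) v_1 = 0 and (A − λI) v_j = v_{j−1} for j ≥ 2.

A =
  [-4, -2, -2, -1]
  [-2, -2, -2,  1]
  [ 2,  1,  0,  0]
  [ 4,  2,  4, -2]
A Jordan chain for λ = -2 of length 3:
v_1 = (0, 4, -2, -4)ᵀ
v_2 = (-2, -2, 2, 4)ᵀ
v_3 = (1, 0, 0, 0)ᵀ

Let N = A − (-2)·I. We want v_3 with N^3 v_3 = 0 but N^2 v_3 ≠ 0; then v_{j-1} := N · v_j for j = 3, …, 2.

Pick v_3 = (1, 0, 0, 0)ᵀ.
Then v_2 = N · v_3 = (-2, -2, 2, 4)ᵀ.
Then v_1 = N · v_2 = (0, 4, -2, -4)ᵀ.

Sanity check: (A − (-2)·I) v_1 = (0, 0, 0, 0)ᵀ = 0. ✓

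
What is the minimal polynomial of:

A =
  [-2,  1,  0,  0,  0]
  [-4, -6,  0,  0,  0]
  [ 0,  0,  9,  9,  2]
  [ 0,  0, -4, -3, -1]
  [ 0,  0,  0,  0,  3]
x^5 - x^4 - 29*x^3 + 45*x^2 + 216*x - 432

The characteristic polynomial is χ_A(x) = (x - 3)^3*(x + 4)^2, so the eigenvalues are known. The minimal polynomial is
  m_A(x) = Π_λ (x − λ)^{k_λ}
where k_λ is the size of the *largest* Jordan block for λ (equivalently, the smallest k with (A − λI)^k v = 0 for every generalised eigenvector v of λ).

  λ = -4: largest Jordan block has size 2, contributing (x + 4)^2
  λ = 3: largest Jordan block has size 3, contributing (x − 3)^3

So m_A(x) = (x - 3)^3*(x + 4)^2 = x^5 - x^4 - 29*x^3 + 45*x^2 + 216*x - 432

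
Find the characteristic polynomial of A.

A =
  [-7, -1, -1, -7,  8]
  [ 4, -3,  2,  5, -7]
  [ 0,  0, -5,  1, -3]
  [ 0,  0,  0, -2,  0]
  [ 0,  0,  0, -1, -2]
x^5 + 19*x^4 + 139*x^3 + 485*x^2 + 800*x + 500

Expanding det(x·I − A) (e.g. by cofactor expansion or by noting that A is similar to its Jordan form J, which has the same characteristic polynomial as A) gives
  χ_A(x) = x^5 + 19*x^4 + 139*x^3 + 485*x^2 + 800*x + 500
which factors as (x + 2)^2*(x + 5)^3. The eigenvalues (with algebraic multiplicities) are λ = -5 with multiplicity 3, λ = -2 with multiplicity 2.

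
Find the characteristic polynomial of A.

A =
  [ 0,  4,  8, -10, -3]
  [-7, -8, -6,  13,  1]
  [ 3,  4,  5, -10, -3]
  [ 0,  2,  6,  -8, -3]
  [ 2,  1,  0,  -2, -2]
x^5 + 13*x^4 + 67*x^3 + 171*x^2 + 216*x + 108

Expanding det(x·I − A) (e.g. by cofactor expansion or by noting that A is similar to its Jordan form J, which has the same characteristic polynomial as A) gives
  χ_A(x) = x^5 + 13*x^4 + 67*x^3 + 171*x^2 + 216*x + 108
which factors as (x + 2)^2*(x + 3)^3. The eigenvalues (with algebraic multiplicities) are λ = -3 with multiplicity 3, λ = -2 with multiplicity 2.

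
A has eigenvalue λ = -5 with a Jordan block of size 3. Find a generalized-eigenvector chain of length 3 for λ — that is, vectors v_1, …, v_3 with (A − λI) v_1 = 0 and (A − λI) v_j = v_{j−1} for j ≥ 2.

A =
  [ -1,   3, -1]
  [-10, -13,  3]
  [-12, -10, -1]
A Jordan chain for λ = -5 of length 3:
v_1 = (-2, 4, 4)ᵀ
v_2 = (4, -10, -12)ᵀ
v_3 = (1, 0, 0)ᵀ

Let N = A − (-5)·I. We want v_3 with N^3 v_3 = 0 but N^2 v_3 ≠ 0; then v_{j-1} := N · v_j for j = 3, …, 2.

Pick v_3 = (1, 0, 0)ᵀ.
Then v_2 = N · v_3 = (4, -10, -12)ᵀ.
Then v_1 = N · v_2 = (-2, 4, 4)ᵀ.

Sanity check: (A − (-5)·I) v_1 = (0, 0, 0)ᵀ = 0. ✓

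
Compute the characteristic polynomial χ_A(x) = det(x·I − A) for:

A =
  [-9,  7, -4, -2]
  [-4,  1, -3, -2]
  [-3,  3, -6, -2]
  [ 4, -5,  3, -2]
x^4 + 16*x^3 + 96*x^2 + 256*x + 256

Expanding det(x·I − A) (e.g. by cofactor expansion or by noting that A is similar to its Jordan form J, which has the same characteristic polynomial as A) gives
  χ_A(x) = x^4 + 16*x^3 + 96*x^2 + 256*x + 256
which factors as (x + 4)^4. The eigenvalues (with algebraic multiplicities) are λ = -4 with multiplicity 4.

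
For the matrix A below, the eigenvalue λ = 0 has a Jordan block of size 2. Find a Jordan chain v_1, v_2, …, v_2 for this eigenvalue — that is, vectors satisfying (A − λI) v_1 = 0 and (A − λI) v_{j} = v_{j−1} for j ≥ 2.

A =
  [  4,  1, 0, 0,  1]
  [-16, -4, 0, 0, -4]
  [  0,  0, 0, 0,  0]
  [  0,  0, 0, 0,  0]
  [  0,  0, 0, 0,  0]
A Jordan chain for λ = 0 of length 2:
v_1 = (4, -16, 0, 0, 0)ᵀ
v_2 = (1, 0, 0, 0, 0)ᵀ

Let N = A − (0)·I. We want v_2 with N^2 v_2 = 0 but N^1 v_2 ≠ 0; then v_{j-1} := N · v_j for j = 2, …, 2.

Pick v_2 = (1, 0, 0, 0, 0)ᵀ.
Then v_1 = N · v_2 = (4, -16, 0, 0, 0)ᵀ.

Sanity check: (A − (0)·I) v_1 = (0, 0, 0, 0, 0)ᵀ = 0. ✓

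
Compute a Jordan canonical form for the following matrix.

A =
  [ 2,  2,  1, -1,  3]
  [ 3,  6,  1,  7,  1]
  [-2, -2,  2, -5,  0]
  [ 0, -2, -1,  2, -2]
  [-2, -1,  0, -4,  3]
J_3(3) ⊕ J_2(3)

The characteristic polynomial is
  det(x·I − A) = x^5 - 15*x^4 + 90*x^3 - 270*x^2 + 405*x - 243 = (x - 3)^5

Eigenvalues and multiplicities (the geometric multiplicity of λ is n − rank(A − λI), which equals the number of Jordan blocks for λ):
  λ = 3: algebraic multiplicity = 5, geometric multiplicity = 2

Determining the block sizes for each eigenvalue:
  λ = 3: with am = 5 and gm = 2, the partition is not yet determined (e.g. several partitions of 5 into 2 parts exist). Let N = A − (3)·I. Computing rank(N^1) = 3, rank(N^2) = 1, rank(N^3) = 0; the number of blocks of size ≥ j is rank(N^{j−1}) − rank(N^j), giving [2, 2, 1]. So we have 1 block(s) of size 3, 1 block(s) of size 2 → block sizes [3, 2]

Assembling the blocks gives a Jordan form
J =
  [3, 1, 0, 0, 0]
  [0, 3, 1, 0, 0]
  [0, 0, 3, 0, 0]
  [0, 0, 0, 3, 1]
  [0, 0, 0, 0, 3]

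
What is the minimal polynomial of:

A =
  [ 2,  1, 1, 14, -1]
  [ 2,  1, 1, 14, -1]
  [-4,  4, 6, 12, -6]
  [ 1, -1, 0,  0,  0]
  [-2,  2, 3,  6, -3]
x^4 - 6*x^3 + 9*x^2

The characteristic polynomial is χ_A(x) = x^3*(x - 3)^2, so the eigenvalues are known. The minimal polynomial is
  m_A(x) = Π_λ (x − λ)^{k_λ}
where k_λ is the size of the *largest* Jordan block for λ (equivalently, the smallest k with (A − λI)^k v = 0 for every generalised eigenvector v of λ).

  λ = 0: largest Jordan block has size 2, contributing (x − 0)^2
  λ = 3: largest Jordan block has size 2, contributing (x − 3)^2

So m_A(x) = x^2*(x - 3)^2 = x^4 - 6*x^3 + 9*x^2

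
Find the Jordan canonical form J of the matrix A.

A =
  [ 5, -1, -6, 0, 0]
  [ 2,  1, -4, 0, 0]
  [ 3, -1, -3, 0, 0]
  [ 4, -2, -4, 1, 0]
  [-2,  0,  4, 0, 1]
J_3(1) ⊕ J_1(1) ⊕ J_1(1)

The characteristic polynomial is
  det(x·I − A) = x^5 - 5*x^4 + 10*x^3 - 10*x^2 + 5*x - 1 = (x - 1)^5

Eigenvalues and multiplicities (the geometric multiplicity of λ is n − rank(A − λI), which equals the number of Jordan blocks for λ):
  λ = 1: algebraic multiplicity = 5, geometric multiplicity = 3

Determining the block sizes for each eigenvalue:
  λ = 1: with am = 5 and gm = 3, the partition is not yet determined (e.g. several partitions of 5 into 3 parts exist). Let N = A − (1)·I. Computing rank(N^1) = 2, rank(N^2) = 1, rank(N^3) = 0; the number of blocks of size ≥ j is rank(N^{j−1}) − rank(N^j), giving [3, 1, 1]. So we have 1 block(s) of size 3, 2 block(s) of size 1 → block sizes [3, 1, 1]

Assembling the blocks gives a Jordan form
J =
  [1, 1, 0, 0, 0]
  [0, 1, 1, 0, 0]
  [0, 0, 1, 0, 0]
  [0, 0, 0, 1, 0]
  [0, 0, 0, 0, 1]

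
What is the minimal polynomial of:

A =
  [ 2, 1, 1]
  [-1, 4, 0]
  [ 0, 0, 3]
x^3 - 9*x^2 + 27*x - 27

The characteristic polynomial is χ_A(x) = (x - 3)^3, so the eigenvalues are known. The minimal polynomial is
  m_A(x) = Π_λ (x − λ)^{k_λ}
where k_λ is the size of the *largest* Jordan block for λ (equivalently, the smallest k with (A − λI)^k v = 0 for every generalised eigenvector v of λ).

  λ = 3: largest Jordan block has size 3, contributing (x − 3)^3

So m_A(x) = (x - 3)^3 = x^3 - 9*x^2 + 27*x - 27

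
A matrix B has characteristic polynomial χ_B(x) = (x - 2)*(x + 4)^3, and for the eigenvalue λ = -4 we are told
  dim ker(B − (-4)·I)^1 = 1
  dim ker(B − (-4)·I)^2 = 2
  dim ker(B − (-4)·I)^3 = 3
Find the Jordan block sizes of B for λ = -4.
Block sizes for λ = -4: [3]

From the dimensions of kernels of powers, the number of Jordan blocks of size at least j is d_j − d_{j−1} where d_j = dim ker(N^j) (with d_0 = 0). Computing the differences gives [1, 1, 1].
The number of blocks of size exactly k is (#blocks of size ≥ k) − (#blocks of size ≥ k + 1), so the partition is: 1 block(s) of size 3.
In nonincreasing order the block sizes are [3].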